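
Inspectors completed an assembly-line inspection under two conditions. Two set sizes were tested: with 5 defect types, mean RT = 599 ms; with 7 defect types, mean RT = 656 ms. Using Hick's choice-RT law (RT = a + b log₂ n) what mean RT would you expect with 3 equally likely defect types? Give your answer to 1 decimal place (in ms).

Fit slope and intercept:
  b = (656 − 599) / (log₂ 7 − log₂ 5) = 57 / (2.8074 − 2.3219) = 117.422 ms/bit
  a = 599 − 117.422 × 2.3219 = 326.354 ms
Then RT(3) = 326.354 + 117.422 × log₂ 3 = 326.354 + 117.422 × 1.5850 ≈ 512.464 ms.

512.5 ms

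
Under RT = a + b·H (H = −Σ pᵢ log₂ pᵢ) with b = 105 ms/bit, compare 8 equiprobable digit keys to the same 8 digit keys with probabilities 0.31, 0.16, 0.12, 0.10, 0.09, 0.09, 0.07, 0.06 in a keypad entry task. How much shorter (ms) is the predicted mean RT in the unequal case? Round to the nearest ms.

23 ms

The RT saving is b·ΔH. Equiprobable H₀ = log₂(8) = 3.0000 bits; with the given probabilities H = 2.7835 bits.
b·(H₀ − H) = 105 × (3.0000 − 2.7835) = 22.74 ms.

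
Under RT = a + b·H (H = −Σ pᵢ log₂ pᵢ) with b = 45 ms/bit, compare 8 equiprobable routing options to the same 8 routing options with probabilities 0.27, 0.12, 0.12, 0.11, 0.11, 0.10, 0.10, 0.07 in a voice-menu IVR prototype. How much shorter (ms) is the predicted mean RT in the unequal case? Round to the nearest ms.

The RT saving is b·ΔH. Equiprobable H₀ = log₂(8) = 3.0000 bits; with the given probabilities H = 2.8777 bits.
b·(H₀ − H) = 45 × (3.0000 − 2.8777) = 5.50 ms.

6 ms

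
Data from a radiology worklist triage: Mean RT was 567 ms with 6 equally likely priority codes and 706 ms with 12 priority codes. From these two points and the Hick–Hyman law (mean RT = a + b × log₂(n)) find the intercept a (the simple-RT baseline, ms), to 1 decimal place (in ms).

The slope on a log₂ axis is (706 − 567) / (3.5850 − 2.5850) = 139.000 ms/bit.
a = RT₁ − b·log₂ n₁ = 567 − 139.000 × 2.5850 = 207.690 ms.

207.7 ms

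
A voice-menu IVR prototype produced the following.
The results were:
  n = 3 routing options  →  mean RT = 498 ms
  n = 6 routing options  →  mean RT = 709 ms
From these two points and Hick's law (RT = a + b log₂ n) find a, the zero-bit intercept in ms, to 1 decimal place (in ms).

163.6 ms

The slope on a log₂ axis is (709 − 498) / (2.5850 − 1.5850) = 211.000 ms/bit.
Intercept: a = 498 − 211.000·log₂(3) = 163.573 ms.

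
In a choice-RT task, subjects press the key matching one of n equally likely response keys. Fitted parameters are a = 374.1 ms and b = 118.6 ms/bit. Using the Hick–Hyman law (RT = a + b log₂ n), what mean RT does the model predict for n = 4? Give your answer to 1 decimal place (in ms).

611.3 ms

log₂(4) = 2 bits, so RT = 374.1 + 118.6 × 2 ≈ 611.300 ms.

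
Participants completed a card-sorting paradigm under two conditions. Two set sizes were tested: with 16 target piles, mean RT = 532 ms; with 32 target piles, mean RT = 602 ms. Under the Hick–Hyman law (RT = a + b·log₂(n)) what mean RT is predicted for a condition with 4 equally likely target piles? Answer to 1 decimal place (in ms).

With log₂ n on the abscissa the relation is linear; from the two conditions:
  b = (602 − 532) / (log₂ 32 − log₂ 16) = 70 / (5 − 4) = 70.000 ms/bit
  a = 532 − 70.000 × 4 = 252.000 ms
Then RT(4) = 252.000 + 70.000 × log₂ 4 = 252.000 + 70.000 × 2 ≈ 392.000 ms.

392.0 ms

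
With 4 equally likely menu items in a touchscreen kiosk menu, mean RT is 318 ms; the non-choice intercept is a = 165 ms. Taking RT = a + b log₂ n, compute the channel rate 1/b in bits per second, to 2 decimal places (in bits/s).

b = (318 − 165)/log₂ 4 = 153/2 = 76.500 ms per bit = 0.07650 s/bit; the reciprocal is 13.072 bits/s.

13.07 bits/s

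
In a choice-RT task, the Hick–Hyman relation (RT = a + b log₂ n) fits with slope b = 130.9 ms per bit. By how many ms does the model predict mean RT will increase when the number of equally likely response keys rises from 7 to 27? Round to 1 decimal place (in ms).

ΔRT = (a + b log₂ n₂) − (a + b log₂ n₁) = b·(log₂ n₂ − log₂ n₁).
log₂(27) − log₂(7) = 4.7549 − 2.8074 = 1.9475.
ΔRT = 130.9 × 1.9475 = 254.932 ms.

254.9 ms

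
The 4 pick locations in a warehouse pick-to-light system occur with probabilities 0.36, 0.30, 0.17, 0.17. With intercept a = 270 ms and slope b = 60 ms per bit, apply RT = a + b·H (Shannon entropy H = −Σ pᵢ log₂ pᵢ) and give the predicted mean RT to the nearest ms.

Entropy contributions −pᵢ log₂ pᵢ: 0.5306, 0.5211, 0.4346, 0.4346; sum H = 1.9209 bits.
RT = a + bH = 270 + 60·1.9209 = 385.25 ms.

385 ms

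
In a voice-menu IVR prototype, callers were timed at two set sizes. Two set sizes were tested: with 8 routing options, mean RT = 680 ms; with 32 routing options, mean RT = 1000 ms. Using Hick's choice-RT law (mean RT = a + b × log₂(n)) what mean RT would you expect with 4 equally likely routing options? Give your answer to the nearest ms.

RT is linear in log₂ n, so two points fix the line:
  b = (1000 − 680) / (log₂ 32 − log₂ 8) = 320 / (5 − 3) = 160 ms/bit
  a = 680 − 160 × 3 = 200 ms
Then RT(4) = 200 + 160 × log₂ 4 = 200 + 160 × 2 ≈ 520.000 ms.

520 ms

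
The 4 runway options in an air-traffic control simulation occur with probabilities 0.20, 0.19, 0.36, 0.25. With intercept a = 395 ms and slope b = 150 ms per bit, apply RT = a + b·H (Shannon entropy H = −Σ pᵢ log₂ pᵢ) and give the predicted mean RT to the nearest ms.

688 ms

Entropy contributions −pᵢ log₂ pᵢ: 0.4644, 0.4552, 0.5306, 0.5000; sum H = 1.9502 bits.
RT = a + bH = 395 + 150·1.9502 = 687.53 ms.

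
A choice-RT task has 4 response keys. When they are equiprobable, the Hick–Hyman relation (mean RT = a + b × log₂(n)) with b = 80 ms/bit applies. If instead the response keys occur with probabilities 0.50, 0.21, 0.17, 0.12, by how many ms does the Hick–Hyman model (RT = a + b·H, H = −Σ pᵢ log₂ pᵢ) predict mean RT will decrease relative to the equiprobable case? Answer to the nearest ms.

18 ms

The RT saving is b·ΔH. Equiprobable H₀ = log₂(4) = 2.0000 bits; with the given probabilities H = 1.7745 bits.
b·(H₀ − H) = 80 × (2.0000 − 1.7745) = 18.04 ms.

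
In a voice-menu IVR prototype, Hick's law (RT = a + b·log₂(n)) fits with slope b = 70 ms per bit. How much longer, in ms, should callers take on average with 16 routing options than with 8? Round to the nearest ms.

70 ms

ΔRT = (a + b log₂ n₂) − (a + b log₂ n₁) = b·(log₂ n₂ − log₂ n₁).
log₂(16) − log₂(8) = log₂(16/8) = log₂(2) = 1.
ΔRT = 70 × 1.0000 = 70.000 ms.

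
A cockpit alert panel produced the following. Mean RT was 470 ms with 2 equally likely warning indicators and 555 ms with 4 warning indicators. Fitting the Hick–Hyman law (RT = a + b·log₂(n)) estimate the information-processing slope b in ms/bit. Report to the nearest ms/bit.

b = (RT₂ − RT₁)/(log₂ n₂ − log₂ n₁) = (555 − 470)/(2 − 1) = 85 ms/bit.

85 ms/bit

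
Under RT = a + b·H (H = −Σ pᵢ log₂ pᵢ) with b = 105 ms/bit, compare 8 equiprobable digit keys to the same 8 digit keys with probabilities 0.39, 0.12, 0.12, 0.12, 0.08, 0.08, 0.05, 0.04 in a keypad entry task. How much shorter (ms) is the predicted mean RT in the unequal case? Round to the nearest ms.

Equiprobable entropy H₀ = log₂ 8 = 3.0000 bits.
Skewed entropy H = −Σ pᵢ log₂ pᵢ = 2.6159 bits.
ΔRT = b·(H₀ − H) = 105 × 0.3841 = 40.33 ms.

40 ms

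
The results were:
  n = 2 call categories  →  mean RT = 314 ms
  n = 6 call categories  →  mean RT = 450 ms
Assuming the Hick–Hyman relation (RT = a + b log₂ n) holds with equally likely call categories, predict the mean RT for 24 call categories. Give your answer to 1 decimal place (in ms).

RT is linear in log₂ n, so two points fix the line:
  b = (450 − 314) / (log₂ 6 − log₂ 2) = 136 / (2.5850 − 1) = 85.806 ms/bit
  a = 314 − 85.806 × 1 = 228.194 ms
Then RT(24) = 228.194 + 85.806 × log₂ 24 = 228.194 + 85.806 × 4.5850 ≈ 621.613 ms.

621.6 ms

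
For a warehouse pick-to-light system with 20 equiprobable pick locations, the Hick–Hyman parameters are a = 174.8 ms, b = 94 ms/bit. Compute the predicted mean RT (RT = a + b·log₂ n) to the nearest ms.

log₂(20) = 4.3219 bits, so RT = 174.8 + 94 × 4.3219 ≈ 581.061 ms.

581 ms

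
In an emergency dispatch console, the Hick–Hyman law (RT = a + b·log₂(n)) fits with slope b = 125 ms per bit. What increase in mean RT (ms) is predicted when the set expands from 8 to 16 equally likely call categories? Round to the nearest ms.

Only the slope matters, since a is common to both: ΔRT = b·log₂(n₂/n₁).
log₂(16) − log₂(8) = log₂(16/8) = log₂(2) = 1.
ΔRT = 125 × 1.0000 = 125.000 ms.

125 ms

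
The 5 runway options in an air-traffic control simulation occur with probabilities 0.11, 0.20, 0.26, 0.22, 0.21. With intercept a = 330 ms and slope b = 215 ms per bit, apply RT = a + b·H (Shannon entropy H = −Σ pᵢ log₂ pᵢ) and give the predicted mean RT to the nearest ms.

H = 0.11·log₂(1/0.11) + 0.20·log₂(1/0.20) + 0.26·log₂(1/0.26) + 0.22·log₂(1/0.22) + 0.21·log₂(1/0.21) = 2.2734 bits.
RT = 330 + 215 × 2.2734 = 818.77 ms.

819 ms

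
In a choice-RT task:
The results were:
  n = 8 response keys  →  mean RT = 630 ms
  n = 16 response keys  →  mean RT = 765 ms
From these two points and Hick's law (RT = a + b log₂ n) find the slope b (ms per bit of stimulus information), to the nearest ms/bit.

135 ms/bit

The slope on a log₂ axis is (765 − 630) / (4 − 3) = 135 ms/bit.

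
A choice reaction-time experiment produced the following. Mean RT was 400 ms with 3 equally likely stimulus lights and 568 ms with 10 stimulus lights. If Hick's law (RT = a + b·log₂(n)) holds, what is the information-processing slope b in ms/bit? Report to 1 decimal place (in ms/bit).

96.7 ms/bit

b = (RT₂ − RT₁)/(log₂ n₂ − log₂ n₁) = (568 − 400)/(3.3219 − 1.5850) = 96.720 ms/bit.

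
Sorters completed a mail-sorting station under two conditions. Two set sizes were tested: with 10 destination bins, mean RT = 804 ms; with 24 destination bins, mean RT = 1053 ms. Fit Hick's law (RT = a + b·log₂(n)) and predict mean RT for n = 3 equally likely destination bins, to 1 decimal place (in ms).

Fit slope and intercept:
  b = (1053 − 804) / (log₂ 24 − log₂ 10) = 249 / (4.5850 − 3.3219) = 197.144 ms/bit
  a = 804 − 197.144 × 3.3219 = 149.101 ms
Then RT(3) = 149.101 + 197.144 × log₂ 3 = 149.101 + 197.144 × 1.5850 ≈ 461.567 ms.

461.6 ms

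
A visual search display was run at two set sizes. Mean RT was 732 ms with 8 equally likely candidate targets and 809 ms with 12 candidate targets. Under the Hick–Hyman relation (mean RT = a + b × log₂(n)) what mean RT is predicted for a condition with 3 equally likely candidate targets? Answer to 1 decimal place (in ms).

Fit slope and intercept:
  b = (809 − 732) / (log₂ 12 − log₂ 8) = 77 / (3.5850 − 3) = 131.632 ms/bit
  a = 732 − 131.632 × 3 = 337.103 ms
Then RT(3) = 337.103 + 131.632 × log₂ 3 = 337.103 + 131.632 × 1.5850 ≈ 545.735 ms.

545.7 ms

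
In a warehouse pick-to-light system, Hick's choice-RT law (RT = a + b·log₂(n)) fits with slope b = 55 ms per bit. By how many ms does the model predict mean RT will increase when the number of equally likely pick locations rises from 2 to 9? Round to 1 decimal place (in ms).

The intercept a cancels: ΔRT = b·(log₂ n₂ − log₂ n₁) = b·log₂(n₂/n₁).
log₂(9) − log₂(2) = 3.1699 − 1 = 2.1699.
ΔRT = 55 × 2.1699 = 119.346 ms.

119.3 ms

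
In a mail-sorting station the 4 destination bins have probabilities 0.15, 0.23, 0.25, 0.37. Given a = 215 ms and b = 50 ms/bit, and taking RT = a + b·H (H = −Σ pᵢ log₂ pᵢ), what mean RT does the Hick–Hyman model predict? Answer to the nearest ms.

311 ms

H = 0.15·log₂(1/0.15) + 0.23·log₂(1/0.23) + 0.25·log₂(1/0.25) + 0.37·log₂(1/0.37) = 1.9289 bits.
RT = 215 + 50 × 1.9289 = 311.45 ms.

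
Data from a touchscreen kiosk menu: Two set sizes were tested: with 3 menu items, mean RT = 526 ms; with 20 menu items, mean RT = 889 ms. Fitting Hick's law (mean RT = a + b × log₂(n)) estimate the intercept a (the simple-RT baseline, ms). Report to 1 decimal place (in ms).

The slope on a log₂ axis is (889 − 526) / (4.3219 − 1.5850) = 132.629 ms/bit.
Intercept: a = 526 − 132.629·log₂(3) = 315.789 ms.

315.8 ms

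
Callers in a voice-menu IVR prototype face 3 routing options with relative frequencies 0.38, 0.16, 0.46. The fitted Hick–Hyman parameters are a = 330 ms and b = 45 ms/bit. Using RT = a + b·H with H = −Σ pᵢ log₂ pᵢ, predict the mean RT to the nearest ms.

Entropy contributions −pᵢ log₂ pᵢ: 0.5305, 0.4230, 0.5153; sum H = 1.4688 bits.
RT = a + bH = 330 + 45·1.4688 = 396.10 ms.

396 ms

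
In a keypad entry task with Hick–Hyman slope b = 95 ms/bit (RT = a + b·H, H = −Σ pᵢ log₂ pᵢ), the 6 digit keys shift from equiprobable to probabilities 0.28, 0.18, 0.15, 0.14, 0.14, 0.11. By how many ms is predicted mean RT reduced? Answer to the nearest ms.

7 ms

Equiprobable entropy H₀ = log₂ 6 = 2.5850 bits.
Skewed entropy H = −Σ pᵢ log₂ pᵢ = 2.5146 bits.
ΔRT = b·(H₀ − H) = 95 × 0.0704 = 6.69 ms.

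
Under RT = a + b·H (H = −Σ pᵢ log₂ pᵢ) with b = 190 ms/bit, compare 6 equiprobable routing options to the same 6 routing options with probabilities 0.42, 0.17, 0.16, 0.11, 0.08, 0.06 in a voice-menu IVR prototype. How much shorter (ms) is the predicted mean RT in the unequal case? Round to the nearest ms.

The RT saving is b·ΔH. Equiprobable H₀ = log₂(6) = 2.5850 bits; with the given probabilities H = 2.2686 bits.
b·(H₀ − H) = 190 × (2.5850 − 2.2686) = 60.11 ms.

60 ms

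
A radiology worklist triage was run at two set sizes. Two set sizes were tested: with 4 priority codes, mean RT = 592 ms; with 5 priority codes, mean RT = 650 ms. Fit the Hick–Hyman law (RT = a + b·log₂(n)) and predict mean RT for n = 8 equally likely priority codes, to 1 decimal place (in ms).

With log₂ n on the abscissa the relation is linear; from the two conditions:
  b = (650 − 592) / (log₂ 5 − log₂ 4) = 58 / (2.3219 − 2) = 180.164 ms/bit
  a = 592 − 180.164 × 2 = 231.671 ms
Then RT(8) = 231.671 + 180.164 × log₂ 8 = 231.671 + 180.164 × 3 ≈ 772.164 ms.

772.2 ms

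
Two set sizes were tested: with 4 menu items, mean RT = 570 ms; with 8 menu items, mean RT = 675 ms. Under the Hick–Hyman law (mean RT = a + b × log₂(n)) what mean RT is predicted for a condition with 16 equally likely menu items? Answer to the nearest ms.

Solve the two-equation system in a and b:
  b = (675 − 570) / (log₂ 8 − log₂ 4) = 105 / (3 − 2) = 105 ms/bit
  a = 570 − 105 × 2 = 360 ms
Then RT(16) = 360 + 105 × log₂ 16 = 360 + 105 × 4 ≈ 780.000 ms.

780 ms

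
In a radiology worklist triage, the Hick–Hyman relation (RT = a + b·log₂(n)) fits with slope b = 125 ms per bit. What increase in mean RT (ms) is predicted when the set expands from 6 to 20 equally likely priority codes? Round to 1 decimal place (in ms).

ΔRT = (a + b log₂ n₂) − (a + b log₂ n₁) = b·(log₂ n₂ − log₂ n₁).
log₂(20) − log₂(6) = 4.3219 − 2.5850 = 1.7370.
ΔRT = 125 × 1.7370 = 217.121 ms.

217.1 ms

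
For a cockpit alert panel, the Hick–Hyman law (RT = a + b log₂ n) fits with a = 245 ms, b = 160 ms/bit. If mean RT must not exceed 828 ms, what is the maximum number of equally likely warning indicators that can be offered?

12

160·log₂ n ≤ 828 − 245 = 583, giving log₂ n ≤ 3.6437 and n ≤ 12.499. The largest whole number is 12.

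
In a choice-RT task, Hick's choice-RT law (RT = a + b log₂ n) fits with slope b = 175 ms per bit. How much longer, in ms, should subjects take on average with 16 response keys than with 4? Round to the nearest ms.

350 ms

ΔRT = (a + b log₂ n₂) − (a + b log₂ n₁) = b·(log₂ n₂ − log₂ n₁).
log₂(16) − log₂(4) = log₂(16/4) = log₂(4) = 2.
ΔRT = 175 × 2.0000 = 350.000 ms.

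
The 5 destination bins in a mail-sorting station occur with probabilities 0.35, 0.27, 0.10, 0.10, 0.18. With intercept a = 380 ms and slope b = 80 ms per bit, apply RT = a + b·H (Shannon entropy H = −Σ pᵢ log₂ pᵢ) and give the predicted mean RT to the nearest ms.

552 ms

Entropy contributions −pᵢ log₂ pᵢ: 0.5301, 0.5100, 0.3322, 0.3322, 0.4453; sum H = 2.1498 bits.
RT = a + bH = 380 + 80·2.1498 = 551.99 ms.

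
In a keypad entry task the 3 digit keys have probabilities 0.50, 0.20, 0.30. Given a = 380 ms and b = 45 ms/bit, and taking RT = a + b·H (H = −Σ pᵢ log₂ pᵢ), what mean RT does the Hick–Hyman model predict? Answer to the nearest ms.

447 ms

H = 0.50·log₂(1/0.50) + 0.20·log₂(1/0.20) + 0.30·log₂(1/0.30) = 1.4855 bits.
RT = 380 + 45 × 1.4855 = 446.85 ms.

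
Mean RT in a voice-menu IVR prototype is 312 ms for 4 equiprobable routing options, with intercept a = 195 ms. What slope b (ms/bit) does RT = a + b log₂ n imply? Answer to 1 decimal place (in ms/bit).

4 alternatives carry log₂ 4 = 2 bits; the choice cost is 312 − 195 = 117 ms, so b = 117/2 = 58.500 ms/bit.

58.5 ms/bit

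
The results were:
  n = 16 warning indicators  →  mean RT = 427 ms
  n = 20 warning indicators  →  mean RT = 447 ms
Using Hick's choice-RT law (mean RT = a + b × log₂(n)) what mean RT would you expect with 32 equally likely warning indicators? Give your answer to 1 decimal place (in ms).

489.1 ms

With log₂ n on the abscissa the relation is linear; from the two conditions:
  b = (447 − 427) / (log₂ 20 − log₂ 16) = 20 / (4.3219 − 4) = 62.126 ms/bit
  a = 427 − 62.126 × 4 = 178.497 ms
Then RT(32) = 178.497 + 62.126 × log₂ 32 = 178.497 + 62.126 × 5 ≈ 489.126 ms.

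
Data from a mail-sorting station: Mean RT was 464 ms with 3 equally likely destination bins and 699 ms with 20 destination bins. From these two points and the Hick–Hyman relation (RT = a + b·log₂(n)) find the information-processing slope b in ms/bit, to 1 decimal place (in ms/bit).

85.9 ms/bit

b = (RT₂ − RT₁)/(log₂ n₂ − log₂ n₁) = (699 − 464)/(4.3219 − 1.5850) = 85.862 ms/bit.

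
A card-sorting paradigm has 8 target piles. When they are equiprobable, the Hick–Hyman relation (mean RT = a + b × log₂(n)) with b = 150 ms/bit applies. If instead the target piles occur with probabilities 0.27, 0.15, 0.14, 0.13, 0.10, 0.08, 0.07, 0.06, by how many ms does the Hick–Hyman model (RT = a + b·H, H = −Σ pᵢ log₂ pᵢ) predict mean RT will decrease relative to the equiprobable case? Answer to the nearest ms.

Equiprobable entropy H₀ = log₂ 8 = 3.0000 bits.
Skewed entropy H = −Σ pᵢ log₂ pᵢ = 2.8361 bits.
ΔRT = b·(H₀ − H) = 150 × 0.1639 = 24.58 ms.

25 ms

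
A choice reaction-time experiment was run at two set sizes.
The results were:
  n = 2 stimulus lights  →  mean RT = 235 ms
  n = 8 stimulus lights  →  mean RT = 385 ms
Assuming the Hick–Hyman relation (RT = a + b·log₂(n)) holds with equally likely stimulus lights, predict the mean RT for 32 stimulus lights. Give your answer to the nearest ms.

With log₂ n on the abscissa the relation is linear; from the two conditions:
  b = (385 − 235) / (log₂ 8 − log₂ 2) = 150 / (3 − 1) = 75 ms/bit
  a = 235 − 75 × 1 = 160 ms
Then RT(32) = 160 + 75 × log₂ 32 = 160 + 75 × 5 ≈ 535.000 ms.

535 ms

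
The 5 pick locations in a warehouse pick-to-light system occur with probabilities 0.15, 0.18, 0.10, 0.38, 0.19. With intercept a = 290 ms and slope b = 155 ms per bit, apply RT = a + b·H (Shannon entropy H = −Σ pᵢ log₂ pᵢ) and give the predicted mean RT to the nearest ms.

H = 0.15·log₂(1/0.15) + 0.18·log₂(1/0.18) + 0.10·log₂(1/0.10) + 0.38·log₂(1/0.38) + 0.19·log₂(1/0.19) = 2.1737 bits.
RT = 290 + 155 × 2.1737 = 626.93 ms.

627 ms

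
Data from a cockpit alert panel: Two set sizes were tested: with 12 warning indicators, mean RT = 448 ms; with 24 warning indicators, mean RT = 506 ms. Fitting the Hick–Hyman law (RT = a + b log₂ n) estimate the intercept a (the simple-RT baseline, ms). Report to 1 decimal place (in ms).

Slope: b = (506 − 448) / (log₂ 24 − log₂ 12) = 58/1.0000 = 58.000 ms/bit.
a = RT₁ − b·log₂ n₁ = 448 − 58.000 × 3.5850 = 240.072 ms.

240.1 ms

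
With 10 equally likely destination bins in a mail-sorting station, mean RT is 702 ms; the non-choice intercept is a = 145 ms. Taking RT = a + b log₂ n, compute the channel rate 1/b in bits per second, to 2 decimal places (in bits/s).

b = (702 − 145)/log₂ 10 = 557/3.3219 = 167.674 ms per bit = 0.16767 s/bit; the reciprocal is 5.964 bits/s.

5.96 bits/s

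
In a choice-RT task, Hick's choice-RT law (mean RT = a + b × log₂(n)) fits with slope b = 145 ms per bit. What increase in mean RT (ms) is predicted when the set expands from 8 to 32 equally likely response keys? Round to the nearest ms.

ΔRT = (a + b log₂ n₂) − (a + b log₂ n₁) = b·(log₂ n₂ − log₂ n₁).
log₂(32) − log₂(8) = log₂(32/8) = log₂(4) = 2.
ΔRT = 145 × 2.0000 = 290.000 ms.

290 ms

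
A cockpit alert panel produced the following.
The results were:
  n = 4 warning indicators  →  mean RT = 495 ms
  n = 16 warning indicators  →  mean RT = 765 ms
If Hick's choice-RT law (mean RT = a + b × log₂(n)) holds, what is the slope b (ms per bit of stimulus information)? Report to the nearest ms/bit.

The slope on a log₂ axis is (765 − 495) / (4 − 2) = 135 ms/bit.

135 ms/bit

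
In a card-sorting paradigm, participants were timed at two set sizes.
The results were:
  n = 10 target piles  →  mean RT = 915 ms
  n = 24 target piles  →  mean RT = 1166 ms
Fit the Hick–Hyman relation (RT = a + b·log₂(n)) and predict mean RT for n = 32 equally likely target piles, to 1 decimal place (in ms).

RT is linear in log₂ n, so two points fix the line:
  b = (1166 − 915) / (log₂ 24 − log₂ 10) = 251 / (4.5850 − 3.3219) = 198.728 ms/bit
  a = 915 − 198.728 × 3.3219 = 254.841 ms
Then RT(32) = 254.841 + 198.728 × log₂ 32 = 254.841 + 198.728 × 5 ≈ 1248.479 ms.

1248.5 ms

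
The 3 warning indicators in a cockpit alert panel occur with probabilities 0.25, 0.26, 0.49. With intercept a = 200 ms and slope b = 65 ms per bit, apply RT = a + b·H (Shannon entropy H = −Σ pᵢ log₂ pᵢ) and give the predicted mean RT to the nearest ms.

298 ms

Entropy contributions −pᵢ log₂ pᵢ: 0.5000, 0.5053, 0.5043; sum H = 1.5096 bits.
RT = a + bH = 200 + 65·1.5096 = 298.12 ms.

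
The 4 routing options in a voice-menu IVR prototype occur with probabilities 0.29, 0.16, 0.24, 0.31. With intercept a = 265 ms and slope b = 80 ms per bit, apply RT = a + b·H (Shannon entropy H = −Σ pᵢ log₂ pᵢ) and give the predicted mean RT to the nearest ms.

Entropy contributions −pᵢ log₂ pᵢ: 0.5179, 0.4230, 0.4941, 0.5238; sum H = 1.9588 bits.
RT = a + bH = 265 + 80·1.9588 = 421.71 ms.

422 ms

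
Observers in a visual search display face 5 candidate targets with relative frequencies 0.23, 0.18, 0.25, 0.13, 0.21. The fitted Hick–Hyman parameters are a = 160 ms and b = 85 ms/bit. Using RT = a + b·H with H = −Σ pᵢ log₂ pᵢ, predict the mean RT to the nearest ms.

H = 0.23·log₂(1/0.23) + 0.18·log₂(1/0.18) + 0.25·log₂(1/0.25) + 0.13·log₂(1/0.13) + 0.21·log₂(1/0.21) = 2.2884 bits.
RT = 160 + 85 × 2.2884 = 354.52 ms.

355 ms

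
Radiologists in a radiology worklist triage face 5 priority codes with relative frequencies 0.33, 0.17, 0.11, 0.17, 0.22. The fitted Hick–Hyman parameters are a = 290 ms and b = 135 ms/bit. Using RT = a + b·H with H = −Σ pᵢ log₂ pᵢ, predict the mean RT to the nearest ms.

H = 0.33·log₂(1/0.33) + 0.17·log₂(1/0.17) + 0.11·log₂(1/0.11) + 0.17·log₂(1/0.17) + 0.22·log₂(1/0.22) = 2.2279 bits.
RT = 290 + 135 × 2.2279 = 590.76 ms.

591 ms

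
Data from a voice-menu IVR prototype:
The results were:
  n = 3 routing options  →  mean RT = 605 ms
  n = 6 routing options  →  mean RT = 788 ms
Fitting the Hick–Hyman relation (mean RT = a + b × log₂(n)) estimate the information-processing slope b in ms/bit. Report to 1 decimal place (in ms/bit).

183.0 ms/bit

b = (RT₂ − RT₁)/(log₂ n₂ − log₂ n₁) = (788 − 605)/(2.5850 − 1.5850) = 183.000 ms/bit.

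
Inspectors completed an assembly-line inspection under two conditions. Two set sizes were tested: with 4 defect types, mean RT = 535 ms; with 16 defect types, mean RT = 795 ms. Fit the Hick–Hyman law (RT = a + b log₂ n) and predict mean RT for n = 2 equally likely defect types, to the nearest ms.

405 ms

Solve the two-equation system in a and b:
  b = (795 − 535) / (log₂ 16 − log₂ 4) = 260 / (4 − 2) = 130 ms/bit
  a = 535 − 130 × 2 = 275 ms
Then RT(2) = 275 + 130 × log₂ 2 = 275 + 130 × 1 ≈ 405.000 ms.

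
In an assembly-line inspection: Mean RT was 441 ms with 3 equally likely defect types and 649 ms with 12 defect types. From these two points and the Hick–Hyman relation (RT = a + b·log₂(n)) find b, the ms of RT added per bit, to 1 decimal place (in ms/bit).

Slope: b = (649 − 441) / (log₂ 12 − log₂ 3) = 208/2.0000 = 104.000 ms/bit.

104.0 ms/bit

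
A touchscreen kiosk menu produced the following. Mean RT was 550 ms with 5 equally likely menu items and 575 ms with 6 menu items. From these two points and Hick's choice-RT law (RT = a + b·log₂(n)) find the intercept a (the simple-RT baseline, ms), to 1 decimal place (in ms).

329.3 ms

b = (RT₂ − RT₁)/(log₂ n₂ − log₂ n₁) = (575 − 550)/(2.5850 − 2.3219) = 95.045 ms/bit.
Intercept: a = 550 − 95.045·log₂(5) = 329.313 ms.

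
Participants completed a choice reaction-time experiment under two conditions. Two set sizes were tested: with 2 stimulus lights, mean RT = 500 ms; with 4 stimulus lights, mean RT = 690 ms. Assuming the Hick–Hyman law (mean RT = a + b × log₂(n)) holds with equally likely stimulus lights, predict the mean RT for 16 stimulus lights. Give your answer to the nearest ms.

Solve the two-equation system in a and b:
  b = (690 − 500) / (log₂ 4 − log₂ 2) = 190 / (2 − 1) = 190 ms/bit
  a = 500 − 190 × 1 = 310 ms
Then RT(16) = 310 + 190 × log₂ 16 = 310 + 190 × 4 ≈ 1070.000 ms.

1070 ms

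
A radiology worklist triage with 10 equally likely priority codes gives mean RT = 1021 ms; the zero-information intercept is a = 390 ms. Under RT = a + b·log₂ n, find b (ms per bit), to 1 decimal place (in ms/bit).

189.9 ms/bit

log₂(10) = 3.3219 bits.
b = (RT − a)/log₂ n = (1021 − 390) / 3.3219 = 189.950 ms/bit.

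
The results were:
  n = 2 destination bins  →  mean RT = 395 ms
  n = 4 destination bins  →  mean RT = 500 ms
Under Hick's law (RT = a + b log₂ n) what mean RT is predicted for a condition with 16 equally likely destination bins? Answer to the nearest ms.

710 ms

RT is linear in log₂ n, so two points fix the line:
  b = (500 − 395) / (log₂ 4 − log₂ 2) = 105 / (2 − 1) = 105 ms/bit
  a = 395 − 105 × 1 = 290 ms
Then RT(16) = 290 + 105 × log₂ 16 = 290 + 105 × 4 ≈ 710.000 ms.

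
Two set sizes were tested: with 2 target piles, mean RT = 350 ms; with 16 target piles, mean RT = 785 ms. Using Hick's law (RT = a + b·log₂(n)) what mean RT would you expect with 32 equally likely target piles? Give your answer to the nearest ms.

RT is linear in log₂ n, so two points fix the line:
  b = (785 − 350) / (log₂ 16 − log₂ 2) = 435 / (4 − 1) = 145 ms/bit
  a = 350 − 145 × 1 = 205 ms
Then RT(32) = 205 + 145 × log₂ 32 = 205 + 145 × 5 ≈ 930.000 ms.

930 ms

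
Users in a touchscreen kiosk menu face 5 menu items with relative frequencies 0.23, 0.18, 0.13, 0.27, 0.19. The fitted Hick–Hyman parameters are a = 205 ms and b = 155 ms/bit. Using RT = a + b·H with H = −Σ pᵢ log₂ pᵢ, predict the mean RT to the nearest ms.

559 ms

Entropy contributions −pᵢ log₂ pᵢ: 0.4877, 0.4453, 0.3826, 0.5100, 0.4552; sum H = 2.2809 bits.
RT = a + bH = 205 + 155·2.2809 = 558.53 ms.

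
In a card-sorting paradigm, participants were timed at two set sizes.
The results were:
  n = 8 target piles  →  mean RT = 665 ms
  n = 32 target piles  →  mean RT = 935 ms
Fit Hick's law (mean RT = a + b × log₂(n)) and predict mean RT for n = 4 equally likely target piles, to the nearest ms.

530 ms

Solve the two-equation system in a and b:
  b = (935 − 665) / (log₂ 32 − log₂ 8) = 270 / (5 − 3) = 135 ms/bit
  a = 665 − 135 × 3 = 260 ms
Then RT(4) = 260 + 135 × log₂ 4 = 260 + 135 × 2 ≈ 530.000 ms.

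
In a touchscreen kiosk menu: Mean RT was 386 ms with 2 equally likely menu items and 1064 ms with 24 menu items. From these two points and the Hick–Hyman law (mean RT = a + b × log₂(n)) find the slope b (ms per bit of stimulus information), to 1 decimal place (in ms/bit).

b = (RT₂ − RT₁)/(log₂ n₂ − log₂ n₁) = (1064 − 386)/(4.5850 − 1) = 189.123 ms/bit.

189.1 ms/bit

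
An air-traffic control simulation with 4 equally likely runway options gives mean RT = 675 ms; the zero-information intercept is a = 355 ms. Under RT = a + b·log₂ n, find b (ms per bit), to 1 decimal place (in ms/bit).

log₂(4) = 2 bits.
b = (RT − a)/log₂ n = (675 − 355) / 2 = 160.000 ms/bit.

160.0 ms/bit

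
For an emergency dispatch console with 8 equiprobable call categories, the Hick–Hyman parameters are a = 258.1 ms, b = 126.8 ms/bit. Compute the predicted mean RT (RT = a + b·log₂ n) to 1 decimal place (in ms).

log₂(8) = 3 bits, so RT = 258.1 + 126.8 × 3 ≈ 638.500 ms.

638.5 ms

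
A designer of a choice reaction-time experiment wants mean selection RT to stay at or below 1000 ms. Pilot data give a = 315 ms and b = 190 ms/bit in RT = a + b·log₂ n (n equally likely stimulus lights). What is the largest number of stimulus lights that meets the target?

Set 315 + 190·log₂ n ≤ 1000 → log₂ n ≤ (1000 − 315)/190 = 3.6053.
So n ≤ 2^3.6053 = 12.170; the largest integer n is 12.

12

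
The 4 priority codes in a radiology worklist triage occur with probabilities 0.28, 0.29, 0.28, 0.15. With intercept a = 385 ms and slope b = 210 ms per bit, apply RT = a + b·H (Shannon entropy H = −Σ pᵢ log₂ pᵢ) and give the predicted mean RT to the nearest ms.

796 ms

H = 0.28·log₂(1/0.28) + 0.29·log₂(1/0.29) + 0.28·log₂(1/0.28) + 0.15·log₂(1/0.15) = 1.9569 bits.
RT = 385 + 210 × 1.9569 = 795.95 ms.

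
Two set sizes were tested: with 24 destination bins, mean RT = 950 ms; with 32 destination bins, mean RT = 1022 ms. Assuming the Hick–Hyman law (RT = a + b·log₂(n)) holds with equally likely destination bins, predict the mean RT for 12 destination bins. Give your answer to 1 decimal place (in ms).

776.5 ms

Solve the two-equation system in a and b:
  b = (1022 − 950) / (log₂ 32 − log₂ 24) = 72 / (5 − 4.5850) = 173.478 ms/bit
  a = 950 − 173.478 × 4.5850 = 154.608 ms
Then RT(12) = 154.608 + 173.478 × log₂ 12 = 154.608 + 173.478 × 3.5850 ≈ 776.522 ms.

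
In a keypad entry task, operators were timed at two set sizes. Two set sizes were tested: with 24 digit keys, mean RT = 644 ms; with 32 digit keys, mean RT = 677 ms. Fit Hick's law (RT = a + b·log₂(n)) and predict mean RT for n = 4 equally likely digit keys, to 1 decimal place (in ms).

RT is linear in log₂ n, so two points fix the line:
  b = (677 − 644) / (log₂ 32 − log₂ 24) = 33 / (5 − 4.5850) = 79.511 ms/bit
  a = 644 − 79.511 × 4.5850 = 279.446 ms
Then RT(4) = 279.446 + 79.511 × log₂ 4 = 279.446 + 79.511 × 2 ≈ 438.467 ms.

438.5 ms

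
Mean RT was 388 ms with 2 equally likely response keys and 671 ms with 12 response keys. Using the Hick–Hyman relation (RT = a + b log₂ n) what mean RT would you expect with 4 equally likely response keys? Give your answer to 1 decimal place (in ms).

RT is linear in log₂ n, so two points fix the line:
  b = (671 − 388) / (log₂ 12 − log₂ 2) = 283 / (3.5850 − 1) = 109.479 ms/bit
  a = 388 − 109.479 × 1 = 278.521 ms
Then RT(4) = 278.521 + 109.479 × log₂ 4 = 278.521 + 109.479 × 2 ≈ 497.479 ms.

497.5 ms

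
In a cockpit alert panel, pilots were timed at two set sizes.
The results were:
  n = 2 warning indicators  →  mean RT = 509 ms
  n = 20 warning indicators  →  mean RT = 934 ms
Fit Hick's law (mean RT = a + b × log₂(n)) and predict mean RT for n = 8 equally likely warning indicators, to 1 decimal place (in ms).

With log₂ n on the abscissa the relation is linear; from the two conditions:
  b = (934 − 509) / (log₂ 20 − log₂ 2) = 425 / (4.3219 − 1) = 127.938 ms/bit
  a = 509 − 127.938 × 1 = 381.062 ms
Then RT(8) = 381.062 + 127.938 × log₂ 8 = 381.062 + 127.938 × 3 ≈ 764.875 ms.

764.9 ms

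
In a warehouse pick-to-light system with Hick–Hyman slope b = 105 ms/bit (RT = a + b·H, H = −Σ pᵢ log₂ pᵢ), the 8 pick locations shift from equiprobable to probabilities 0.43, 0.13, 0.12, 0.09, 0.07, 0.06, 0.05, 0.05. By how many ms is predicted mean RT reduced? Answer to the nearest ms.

49 ms

The RT saving is b·ΔH. Equiprobable H₀ = log₂(8) = 3.0000 bits; with the given probabilities H = 2.5302 bits.
b·(H₀ − H) = 105 × (3.0000 − 2.5302) = 49.33 ms.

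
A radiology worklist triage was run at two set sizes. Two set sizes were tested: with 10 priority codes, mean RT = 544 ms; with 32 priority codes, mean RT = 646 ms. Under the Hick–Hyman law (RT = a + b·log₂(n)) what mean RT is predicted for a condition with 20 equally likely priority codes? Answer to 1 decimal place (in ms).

RT is linear in log₂ n, so two points fix the line:
  b = (646 − 544) / (log₂ 32 − log₂ 10) = 102 / (5 − 3.3219) = 60.784 ms/bit
  a = 544 − 60.784 × 3.3219 = 342.080 ms
Then RT(20) = 342.080 + 60.784 × log₂ 20 = 342.080 + 60.784 × 4.3219 ≈ 604.784 ms.

604.8 ms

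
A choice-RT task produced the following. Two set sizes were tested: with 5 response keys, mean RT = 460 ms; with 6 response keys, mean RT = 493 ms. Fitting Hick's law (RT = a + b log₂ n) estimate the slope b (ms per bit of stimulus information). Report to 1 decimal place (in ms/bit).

125.5 ms/bit

Slope: b = (493 − 460) / (log₂ 6 − log₂ 5) = 33/0.2630 = 125.459 ms/bit.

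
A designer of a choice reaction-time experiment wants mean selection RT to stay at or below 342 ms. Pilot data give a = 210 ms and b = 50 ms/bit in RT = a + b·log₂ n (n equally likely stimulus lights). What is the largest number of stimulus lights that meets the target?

6

Set 210 + 50·log₂ n ≤ 342 → log₂ n ≤ (342 − 210)/50 = 2.6400.
So n ≤ 2^2.6400 = 6.233; the largest integer n is 6.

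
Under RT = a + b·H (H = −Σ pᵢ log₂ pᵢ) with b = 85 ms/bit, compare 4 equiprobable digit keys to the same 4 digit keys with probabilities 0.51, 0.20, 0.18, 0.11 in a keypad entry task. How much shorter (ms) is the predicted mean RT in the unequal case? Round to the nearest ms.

Equiprobable entropy H₀ = log₂ 4 = 2.0000 bits.
Skewed entropy H = −Σ pᵢ log₂ pᵢ = 1.7554 bits.
ΔRT = b·(H₀ − H) = 85 × 0.2446 = 20.79 ms.

21 ms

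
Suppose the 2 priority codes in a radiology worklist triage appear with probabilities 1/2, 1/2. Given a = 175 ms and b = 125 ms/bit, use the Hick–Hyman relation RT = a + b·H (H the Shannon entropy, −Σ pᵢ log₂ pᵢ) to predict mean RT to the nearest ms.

Each term −pᵢ log₂ pᵢ: 0.5·1 + 0.5·1; summed, H = 1.000 bits.
Mean RT = a + bH = 175 + 125·1.000 = 300.00 ms.

300 ms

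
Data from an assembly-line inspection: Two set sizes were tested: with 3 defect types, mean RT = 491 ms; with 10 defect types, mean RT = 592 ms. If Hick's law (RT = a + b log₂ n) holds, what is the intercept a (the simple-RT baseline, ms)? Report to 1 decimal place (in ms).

398.8 ms

b = (RT₂ − RT₁)/(log₂ n₂ − log₂ n₁) = (592 − 491)/(3.3219 − 1.5850) = 58.147 ms/bit.
a = RT₁ − b·log₂ n₁ = 491 − 58.147 × 1.5850 = 398.839 ms.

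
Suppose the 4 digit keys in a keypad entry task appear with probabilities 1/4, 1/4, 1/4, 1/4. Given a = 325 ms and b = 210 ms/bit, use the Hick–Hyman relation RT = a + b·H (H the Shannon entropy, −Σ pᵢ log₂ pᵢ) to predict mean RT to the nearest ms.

H = −Σ pᵢ log₂ pᵢ = 0.25·2 + 0.25·2 + 0.25·2 + 0.25·2 = 2.000 bits.
RT = 325 + 210 × 2.000 = 745.00 ms.

745 ms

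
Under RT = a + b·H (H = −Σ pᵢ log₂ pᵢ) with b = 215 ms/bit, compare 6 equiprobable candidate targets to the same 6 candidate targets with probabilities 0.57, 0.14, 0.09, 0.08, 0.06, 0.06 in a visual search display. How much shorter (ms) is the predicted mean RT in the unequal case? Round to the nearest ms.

Equiprobable entropy H₀ = log₂ 6 = 2.5850 bits.
Skewed entropy H = −Σ pᵢ log₂ pᵢ = 1.9506 bits.
ΔRT = b·(H₀ − H) = 215 × 0.6344 = 136.39 ms.

136 ms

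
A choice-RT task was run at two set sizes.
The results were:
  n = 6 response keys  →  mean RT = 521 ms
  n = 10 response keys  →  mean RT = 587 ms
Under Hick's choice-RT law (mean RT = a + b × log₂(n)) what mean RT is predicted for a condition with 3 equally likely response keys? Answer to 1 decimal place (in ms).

431.4 ms

With log₂ n on the abscissa the relation is linear; from the two conditions:
  b = (587 − 521) / (log₂ 10 − log₂ 6) = 66 / (3.3219 − 2.5850) = 89.556 ms/bit
  a = 521 − 89.556 × 2.5850 = 289.500 ms
Then RT(3) = 289.500 + 89.556 × log₂ 3 = 289.500 + 89.556 × 1.5850 ≈ 431.444 ms.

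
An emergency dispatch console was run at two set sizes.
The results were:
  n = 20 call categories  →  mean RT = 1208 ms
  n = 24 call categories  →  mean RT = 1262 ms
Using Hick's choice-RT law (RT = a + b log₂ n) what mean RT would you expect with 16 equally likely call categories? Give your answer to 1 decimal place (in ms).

RT is linear in log₂ n, so two points fix the line:
  b = (1262 − 1208) / (log₂ 24 − log₂ 20) = 54 / (4.5850 − 4.3219) = 205.296 ms/bit
  a = 1208 − 205.296 × 4.3219 = 320.724 ms
Then RT(16) = 320.724 + 205.296 × log₂ 16 = 320.724 + 205.296 × 4 ≈ 1141.909 ms.

1141.9 ms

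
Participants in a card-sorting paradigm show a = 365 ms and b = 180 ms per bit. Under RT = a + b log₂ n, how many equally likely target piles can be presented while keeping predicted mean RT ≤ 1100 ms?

16

Set 365 + 180·log₂ n ≤ 1100 → log₂ n ≤ (1100 − 365)/180 = 4.0833.
So n ≤ 2^4.0833 = 16.951; the largest integer n is 16.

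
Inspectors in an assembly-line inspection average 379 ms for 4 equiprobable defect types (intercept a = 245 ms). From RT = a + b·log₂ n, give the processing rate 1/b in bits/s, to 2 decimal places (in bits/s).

14.93 bits/s

Choice component = 379 − 245 = 134 ms over log₂(4) = 2 bits.
b = 134 / 2 = 67.000 ms/bit, so 1/b = 14.925 bits/s.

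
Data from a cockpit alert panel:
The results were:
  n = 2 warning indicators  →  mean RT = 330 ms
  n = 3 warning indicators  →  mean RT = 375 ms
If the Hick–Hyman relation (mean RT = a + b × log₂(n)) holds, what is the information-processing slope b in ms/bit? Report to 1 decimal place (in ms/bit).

76.9 ms/bit

Slope: b = (375 − 330) / (log₂ 3 − log₂ 2) = 45/0.5850 = 76.928 ms/bit.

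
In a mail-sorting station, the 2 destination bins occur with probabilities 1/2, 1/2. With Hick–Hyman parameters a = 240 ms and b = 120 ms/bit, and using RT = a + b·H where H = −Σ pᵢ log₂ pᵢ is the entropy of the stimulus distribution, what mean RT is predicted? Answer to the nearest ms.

360 ms

H = −Σ pᵢ log₂ pᵢ = 0.5·1 + 0.5·1 = 1.000 bits.
RT = 240 + 120 × 1.000 = 360.00 ms.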